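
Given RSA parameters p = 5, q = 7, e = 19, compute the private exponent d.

Step 1: n = 5 * 7 = 35.
Step 2: phi(n) = 4 * 6 = 24.
Step 3: Find d such that 19 * d = 1 (mod 24).
Step 4: d = 19^(-1) mod 24 = 19.
Verification: 19 * 19 = 361 = 15 * 24 + 1.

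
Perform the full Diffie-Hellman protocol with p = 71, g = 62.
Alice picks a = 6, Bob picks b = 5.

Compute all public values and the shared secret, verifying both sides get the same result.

Step 1: A = g^a mod p = 62^6 mod 71 = 6.
Step 2: B = g^b mod p = 62^5 mod 71 = 23.
Step 3: Alice computes s = B^a mod p = 23^6 mod 71 = 37.
Step 4: Bob computes s = A^b mod p = 6^5 mod 71 = 37.
Both sides agree: shared secret = 37.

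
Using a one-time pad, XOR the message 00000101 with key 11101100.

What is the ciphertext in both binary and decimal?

Step 1: Write out the XOR operation bit by bit:
  Message: 00000101
  Key:     11101100
  XOR:     11101001
Step 2: Convert to decimal: 11101001 = 233.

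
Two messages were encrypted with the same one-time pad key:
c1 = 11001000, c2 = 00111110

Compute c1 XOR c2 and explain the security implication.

Step 1: c1 XOR c2 = (m1 XOR k) XOR (m2 XOR k).
Step 2: By XOR associativity/commutativity: = m1 XOR m2 XOR k XOR k = m1 XOR m2.
Step 3: 11001000 XOR 00111110 = 11110110 = 246.
Step 4: The key cancels out! An attacker learns m1 XOR m2 = 246, revealing the relationship between plaintexts.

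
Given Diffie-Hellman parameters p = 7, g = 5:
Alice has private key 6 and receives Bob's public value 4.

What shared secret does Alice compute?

Step 1: s = B^a mod p = 4^6 mod 7.
  4^1 mod 7 = 4
  4^2 mod 7 = (4 * 4) mod 7 = 2
  4^3 mod 7 = (2 * 4) mod 7 = 1
  4^4 mod 7 = (1 * 4) mod 7 = 4
  4^5 mod 7 = (4 * 4) mod 7 = 2
  4^6 mod 7 = (2 * 4) mod 7 = 1
Result: shared secret = 1.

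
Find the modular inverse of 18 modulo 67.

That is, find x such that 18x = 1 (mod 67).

Step 1: We need x such that 18 * x = 1 (mod 67).
Step 2: Using the extended Euclidean algorithm or trial:
  18 * 41 = 738 = 11 * 67 + 1.
Step 3: Since 738 mod 67 = 1, the inverse is x = 41.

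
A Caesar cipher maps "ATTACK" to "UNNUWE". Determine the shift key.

Step 1: Compare first letters: A (position 0) -> U (position 20).
Step 2: Shift = (20 - 0) mod 26 = 20.
The shift value is 20.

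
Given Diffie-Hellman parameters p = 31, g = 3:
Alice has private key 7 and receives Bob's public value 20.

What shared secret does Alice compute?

Step 1: s = B^a mod p = 20^7 mod 31.
  20^1 mod 31 = 20
  20^2 mod 31 = (20 * 20) mod 31 = 28
  20^3 mod 31 = (28 * 20) mod 31 = 2
  20^4 mod 31 = (2 * 20) mod 31 = 9
  20^5 mod 31 = (9 * 20) mod 31 = 25
  20^6 mod 31 = (25 * 20) mod 31 = 4
  20^7 mod 31 = (4 * 20) mod 31 = 18
Result: shared secret = 18.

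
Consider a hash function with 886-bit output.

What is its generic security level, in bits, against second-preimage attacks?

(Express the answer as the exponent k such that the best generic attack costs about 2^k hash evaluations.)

Step 1: The hash has a 886-bit output.
Step 2: Second-preimage resistance means: given a specific input x, it should be infeasible to find a different y with h(y) = h(x).
With a 886-bit output, a generic search for a second preimage costs about 2^886 evaluations (each trial matches the fixed target with probability 2^-886).
Step 3: Security level = 886 bits.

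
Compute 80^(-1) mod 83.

Step 1: We need x such that 80 * x = 1 (mod 83).
Step 2: Using the extended Euclidean algorithm or trial:
  80 * 55 = 4400 = 53 * 83 + 1.
Step 3: Since 4400 mod 83 = 1, the inverse is x = 55.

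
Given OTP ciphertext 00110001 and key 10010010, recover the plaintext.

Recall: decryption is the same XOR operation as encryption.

Step 1: XOR ciphertext with key:
  Ciphertext: 00110001
  Key:        10010010
  XOR:        10100011
Step 2: Plaintext = 10100011 = 163 in decimal.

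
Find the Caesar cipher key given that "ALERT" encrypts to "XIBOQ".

Step 1: Compare first letters: A (position 0) -> X (position 23).
Step 2: Shift = (23 - 0) mod 26 = 23.
The shift value is 23.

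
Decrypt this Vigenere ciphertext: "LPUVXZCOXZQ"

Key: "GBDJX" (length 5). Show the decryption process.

Step 1: Key 'GBDJX' has length 5. Extended key: GBDJXGBDJXG
Step 2: Decrypt each position:
  L(11) - G(6) = 5 = F
  P(15) - B(1) = 14 = O
  U(20) - D(3) = 17 = R
  V(21) - J(9) = 12 = M
  X(23) - X(23) = 0 = A
  Z(25) - G(6) = 19 = T
  C(2) - B(1) = 1 = B
  O(14) - D(3) = 11 = L
  X(23) - J(9) = 14 = O
  Z(25) - X(23) = 2 = C
  Q(16) - G(6) = 10 = K
Plaintext: FORMATBLOCK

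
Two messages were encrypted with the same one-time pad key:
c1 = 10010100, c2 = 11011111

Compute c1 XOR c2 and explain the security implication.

Step 1: c1 XOR c2 = (m1 XOR k) XOR (m2 XOR k).
Step 2: By XOR associativity/commutativity: = m1 XOR m2 XOR k XOR k = m1 XOR m2.
Step 3: 10010100 XOR 11011111 = 01001011 = 75.
Step 4: The key cancels out! An attacker learns m1 XOR m2 = 75, revealing the relationship between plaintexts.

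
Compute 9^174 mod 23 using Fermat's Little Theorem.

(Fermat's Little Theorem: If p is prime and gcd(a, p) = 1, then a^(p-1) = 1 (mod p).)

Step 1: Since 23 is prime, by Fermat's Little Theorem: 9^22 = 1 (mod 23).
Step 2: Reduce exponent: 174 mod 22 = 20.
Step 3: So 9^174 = 9^20 (mod 23).
Step 4: 9^20 mod 23 = 2.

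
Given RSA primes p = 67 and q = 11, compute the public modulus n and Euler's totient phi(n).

Step 1: n = p * q = 67 * 11 = 737.
Step 2: phi(n) = (p-1)(q-1) = 66 * 10 = 660.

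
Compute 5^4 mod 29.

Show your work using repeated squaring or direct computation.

Step 1: Compute 5^4 mod 29 step by step, reducing modulo 29 at each step.
  5^1 mod 29 = 5
  5^2 mod 29 = (5 * 5) mod 29 = 25
  5^3 mod 29 = (25 * 5) mod 29 = 9
  5^4 mod 29 = (9 * 5) mod 29 = 16
Step 2: Result = 16.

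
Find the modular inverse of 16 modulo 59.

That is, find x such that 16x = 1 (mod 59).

Step 1: We need x such that 16 * x = 1 (mod 59).
Step 2: Using the extended Euclidean algorithm or trial:
  16 * 48 = 768 = 13 * 59 + 1.
Step 3: Since 768 mod 59 = 1, the inverse is x = 48.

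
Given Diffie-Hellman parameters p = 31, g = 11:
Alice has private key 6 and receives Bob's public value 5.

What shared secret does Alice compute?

Step 1: s = B^a mod p = 5^6 mod 31.
  5^1 mod 31 = 5
  5^2 mod 31 = (5 * 5) mod 31 = 25
  5^3 mod 31 = (25 * 5) mod 31 = 1
  5^4 mod 31 = (1 * 5) mod 31 = 5
  5^5 mod 31 = (5 * 5) mod 31 = 25
  5^6 mod 31 = (25 * 5) mod 31 = 1
Result: shared secret = 1.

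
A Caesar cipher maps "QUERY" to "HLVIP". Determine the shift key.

Step 1: Compare first letters: Q (position 16) -> H (position 7).
Step 2: Shift = (7 - 16) mod 26 = 17.
The shift value is 17.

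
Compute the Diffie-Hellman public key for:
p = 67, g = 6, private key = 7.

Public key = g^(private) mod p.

Step 1: A = g^a mod p = 6^7 mod 67.
  6^1 mod 67 = 6
  6^2 mod 67 = (6 * 6) mod 67 = 36
  6^3 mod 67 = (36 * 6) mod 67 = 15
  6^4 mod 67 = (15 * 6) mod 67 = 23
  6^5 mod 67 = (23 * 6) mod 67 = 4
  6^6 mod 67 = (4 * 6) mod 67 = 24
  6^7 mod 67 = (24 * 6) mod 67 = 10
Result: A = 10.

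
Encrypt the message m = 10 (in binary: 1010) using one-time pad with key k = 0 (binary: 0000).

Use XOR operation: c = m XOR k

Step 1: Write out the XOR operation bit by bit:
  Message: 1010
  Key:     0000
  XOR:     1010
Step 2: Convert to decimal: 1010 = 10.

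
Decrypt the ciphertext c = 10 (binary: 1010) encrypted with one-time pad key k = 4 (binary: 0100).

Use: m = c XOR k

Step 1: XOR ciphertext with key:
  Ciphertext: 1010
  Key:        0100
  XOR:        1110
Step 2: Plaintext = 1110 = 14 in decimal.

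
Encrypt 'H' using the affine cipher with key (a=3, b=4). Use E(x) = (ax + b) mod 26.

Step 1: Convert 'H' to number: x = 7.
Step 2: E(7) = (3 * 7 + 4) mod 26 = 25 mod 26 = 25.
Step 3: Convert 25 back to letter: Z.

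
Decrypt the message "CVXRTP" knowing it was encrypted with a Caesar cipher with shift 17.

Step 1: Reverse the shift by subtracting 17 from each letter position.
  C (position 2) -> position (2-17) mod 26 = 11 -> L
  V (position 21) -> position (21-17) mod 26 = 4 -> E
  X (position 23) -> position (23-17) mod 26 = 6 -> G
  R (position 17) -> position (17-17) mod 26 = 0 -> A
  T (position 19) -> position (19-17) mod 26 = 2 -> C
  P (position 15) -> position (15-17) mod 26 = 24 -> Y
Decrypted message: LEGACY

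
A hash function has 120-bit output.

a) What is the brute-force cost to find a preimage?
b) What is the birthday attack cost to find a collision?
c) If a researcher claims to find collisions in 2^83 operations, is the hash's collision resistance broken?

Step 1: Preimage resistance requires brute-force of 2^120 operations.
Step 2: Collision resistance (birthday bound) = 2^(120/2) = 2^60.
Step 3: The claimed attack costs 2^83 operations.
Step 4: Since 2^83 >= 2^60, the claimed attack is no faster than the generic birthday attack, so this does not break collision resistance.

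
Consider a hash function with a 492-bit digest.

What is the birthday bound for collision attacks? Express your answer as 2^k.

Step 1: The birthday paradox gives collision probability ~50% after sqrt(2^n) = 2^(n/2) hashes.
Step 2: For 492-bit output: 2^(492/2) = 2^246.
Step 3: Approximately 2^246 hash computations needed.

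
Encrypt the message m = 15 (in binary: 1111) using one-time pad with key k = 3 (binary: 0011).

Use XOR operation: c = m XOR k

Step 1: Write out the XOR operation bit by bit:
  Message: 1111
  Key:     0011
  XOR:     1100
Step 2: Convert to decimal: 1100 = 12.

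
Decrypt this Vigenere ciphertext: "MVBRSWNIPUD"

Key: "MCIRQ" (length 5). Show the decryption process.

Step 1: Key 'MCIRQ' has length 5. Extended key: MCIRQMCIRQM
Step 2: Decrypt each position:
  M(12) - M(12) = 0 = A
  V(21) - C(2) = 19 = T
  B(1) - I(8) = 19 = T
  R(17) - R(17) = 0 = A
  S(18) - Q(16) = 2 = C
  W(22) - M(12) = 10 = K
  N(13) - C(2) = 11 = L
  I(8) - I(8) = 0 = A
  P(15) - R(17) = 24 = Y
  U(20) - Q(16) = 4 = E
  D(3) - M(12) = 17 = R
Plaintext: ATTACKLAYER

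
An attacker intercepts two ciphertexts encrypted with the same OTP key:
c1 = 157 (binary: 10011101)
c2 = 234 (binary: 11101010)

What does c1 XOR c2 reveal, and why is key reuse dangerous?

Step 1: c1 XOR c2 = (m1 XOR k) XOR (m2 XOR k).
Step 2: By XOR associativity/commutativity: = m1 XOR m2 XOR k XOR k = m1 XOR m2.
Step 3: 10011101 XOR 11101010 = 01110111 = 119.
Step 4: The key cancels out! An attacker learns m1 XOR m2 = 119, revealing the relationship between plaintexts.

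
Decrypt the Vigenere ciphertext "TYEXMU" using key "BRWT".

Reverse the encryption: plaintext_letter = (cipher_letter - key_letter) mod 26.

Step 1: Extend key: BRWTBR
Step 2: Decrypt each letter (c - k) mod 26:
  T(19) - B(1) = (19-1) mod 26 = 18 = S
  Y(24) - R(17) = (24-17) mod 26 = 7 = H
  E(4) - W(22) = (4-22) mod 26 = 8 = I
  X(23) - T(19) = (23-19) mod 26 = 4 = E
  M(12) - B(1) = (12-1) mod 26 = 11 = L
  U(20) - R(17) = (20-17) mod 26 = 3 = D
Plaintext: SHIELD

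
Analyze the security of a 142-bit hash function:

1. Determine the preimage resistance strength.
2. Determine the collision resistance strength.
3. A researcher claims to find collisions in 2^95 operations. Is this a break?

Step 1: Preimage resistance requires brute-force of 2^142 operations.
Step 2: Collision resistance (birthday bound) = 2^(142/2) = 2^71.
Step 3: The claimed attack costs 2^95 operations.
Step 4: Since 2^95 >= 2^71, the claimed attack is no faster than the generic birthday attack, so this does not break collision resistance.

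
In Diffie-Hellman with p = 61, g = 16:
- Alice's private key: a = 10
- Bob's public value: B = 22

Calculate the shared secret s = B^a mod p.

Step 1: s = B^a mod p = 22^10 mod 61.
  22^1 mod 61 = 22
  22^2 mod 61 = (22 * 22) mod 61 = 57
  22^3 mod 61 = (57 * 22) mod 61 = 34
  22^4 mod 61 = (34 * 22) mod 61 = 16
  22^5 mod 61 = (16 * 22) mod 61 = 47
  22^6 mod 61 = (47 * 22) mod 61 = 58
  22^7 mod 61 = (58 * 22) mod 61 = 56
  22^8 mod 61 = (56 * 22) mod 61 = 12
  22^9 mod 61 = (12 * 22) mod 61 = 20
  22^10 mod 61 = (20 * 22) mod 61 = 13
Result: shared secret = 13.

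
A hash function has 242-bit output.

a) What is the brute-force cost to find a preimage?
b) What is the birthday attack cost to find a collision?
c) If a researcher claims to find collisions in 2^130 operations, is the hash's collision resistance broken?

Step 1: Preimage resistance requires brute-force of 2^242 operations.
Step 2: Collision resistance (birthday bound) = 2^(242/2) = 2^121.
Step 3: The claimed attack costs 2^130 operations.
Step 4: Since 2^130 >= 2^121, the claimed attack is no faster than the generic birthday attack, so this does not break collision resistance.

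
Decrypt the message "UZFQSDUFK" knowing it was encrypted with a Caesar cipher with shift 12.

Step 1: Reverse the shift by subtracting 12 from each letter position.
  U (position 20) -> position (20-12) mod 26 = 8 -> I
  Z (position 25) -> position (25-12) mod 26 = 13 -> N
  F (position 5) -> position (5-12) mod 26 = 19 -> T
  Q (position 16) -> position (16-12) mod 26 = 4 -> E
  S (position 18) -> position (18-12) mod 26 = 6 -> G
  D (position 3) -> position (3-12) mod 26 = 17 -> R
  U (position 20) -> position (20-12) mod 26 = 8 -> I
  F (position 5) -> position (5-12) mod 26 = 19 -> T
  K (position 10) -> position (10-12) mod 26 = 24 -> Y
Decrypted message: INTEGRITY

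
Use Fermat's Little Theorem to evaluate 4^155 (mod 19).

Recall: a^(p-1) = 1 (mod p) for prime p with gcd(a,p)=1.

Step 1: Since 19 is prime, by Fermat's Little Theorem: 4^18 = 1 (mod 19).
Step 2: Reduce exponent: 155 mod 18 = 11.
Step 3: So 4^155 = 4^11 (mod 19).
Step 4: 4^11 mod 19 = 16.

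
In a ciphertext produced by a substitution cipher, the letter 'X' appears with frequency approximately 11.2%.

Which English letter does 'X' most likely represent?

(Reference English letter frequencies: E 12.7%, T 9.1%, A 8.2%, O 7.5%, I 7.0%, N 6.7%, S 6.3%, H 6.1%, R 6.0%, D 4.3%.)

Step 1: The observed frequency is 11.2%.
Step 2: Compare with English frequencies:
  E: 12.7% (difference: 1.5%) <-- closest
  T: 9.1% (difference: 2.1%)
  A: 8.2% (difference: 3.0%)
  O: 7.5% (difference: 3.7%)
  I: 7.0% (difference: 4.2%)
  N: 6.7% (difference: 4.5%)
  S: 6.3% (difference: 4.9%)
  H: 6.1% (difference: 5.1%)
  R: 6.0% (difference: 5.2%)
  D: 4.3% (difference: 6.9%)
Step 3: 'X' most likely represents 'E' (frequency 12.7%).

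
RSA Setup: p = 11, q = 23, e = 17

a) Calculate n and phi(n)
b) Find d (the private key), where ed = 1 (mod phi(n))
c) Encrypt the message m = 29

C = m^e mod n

Step 1: n = 11 * 23 = 253.
Step 2: phi(n) = (11-1)(23-1) = 10 * 22 = 220.
Step 3: Find d = 17^(-1) mod 220 = 13.
  Verify: 17 * 13 = 221 = 1 (mod 220).
Step 4: C = 29^17 mod 253 = 127.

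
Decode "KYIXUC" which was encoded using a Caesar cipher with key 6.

Step 1: Reverse the shift by subtracting 6 from each letter position.
  K (position 10) -> position (10-6) mod 26 = 4 -> E
  Y (position 24) -> position (24-6) mod 26 = 18 -> S
  I (position 8) -> position (8-6) mod 26 = 2 -> C
  X (position 23) -> position (23-6) mod 26 = 17 -> R
  U (position 20) -> position (20-6) mod 26 = 14 -> O
  C (position 2) -> position (2-6) mod 26 = 22 -> W
Decrypted message: ESCROW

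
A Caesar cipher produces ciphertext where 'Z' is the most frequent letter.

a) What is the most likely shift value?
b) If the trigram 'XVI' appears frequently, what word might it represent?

Step 1: In English, 'E' is the most frequent letter (12.7%).
Step 2: The most frequent ciphertext letter is 'Z' (position 25).
Step 3: Shift = (25 - 4) mod 26 = 21.
Step 4: Decrypt 'XVI' by shifting back 21:
  X -> C
  V -> A
  I -> N
Step 5: 'XVI' decrypts to 'CAN'.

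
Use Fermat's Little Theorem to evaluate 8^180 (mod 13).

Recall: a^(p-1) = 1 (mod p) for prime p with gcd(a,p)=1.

Step 1: Since 13 is prime, by Fermat's Little Theorem: 8^12 = 1 (mod 13).
Step 2: Reduce exponent: 180 mod 12 = 0.
Step 3: So 8^180 = 8^0 (mod 13).
Step 4: 8^0 mod 13 = 1.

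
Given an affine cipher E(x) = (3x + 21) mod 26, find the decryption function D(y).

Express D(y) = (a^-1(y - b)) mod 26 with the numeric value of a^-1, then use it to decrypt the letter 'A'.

Step 1: Find a^-1, the modular inverse of 3 mod 26.
Step 2: We need 3 * a^-1 = 1 (mod 26).
Step 3: 3 * 9 = 27 = 1 * 26 + 1, so a^-1 = 9.
Step 4: D(y) = 9(y - 21) mod 26.
Step 5: Apply to 'A' (y = 0): D(0) = 9 * (0 - 21) mod 26 = 9 * -21 mod 26 = 19 -> 'T'.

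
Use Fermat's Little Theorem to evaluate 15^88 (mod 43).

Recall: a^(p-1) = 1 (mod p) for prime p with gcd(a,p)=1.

Step 1: Since 43 is prime, by Fermat's Little Theorem: 15^42 = 1 (mod 43).
Step 2: Reduce exponent: 88 mod 42 = 4.
Step 3: So 15^88 = 15^4 (mod 43).
Step 4: 15^4 mod 43 = 14.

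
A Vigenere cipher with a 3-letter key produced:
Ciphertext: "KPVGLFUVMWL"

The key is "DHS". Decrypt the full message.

Step 1: Key 'DHS' has length 3. Extended key: DHSDHSDHSDH
Step 2: Decrypt each position:
  K(10) - D(3) = 7 = H
  P(15) - H(7) = 8 = I
  V(21) - S(18) = 3 = D
  G(6) - D(3) = 3 = D
  L(11) - H(7) = 4 = E
  F(5) - S(18) = 13 = N
  U(20) - D(3) = 17 = R
  V(21) - H(7) = 14 = O
  M(12) - S(18) = 20 = U
  W(22) - D(3) = 19 = T
  L(11) - H(7) = 4 = E
Plaintext: HIDDENROUTE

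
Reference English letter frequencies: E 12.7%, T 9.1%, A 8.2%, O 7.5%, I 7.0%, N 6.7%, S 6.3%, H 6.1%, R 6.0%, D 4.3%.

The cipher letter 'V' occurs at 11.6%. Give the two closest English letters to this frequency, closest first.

Step 1: Observed frequency of 'V' is 11.6%.
Step 2: Compute distances to each reference frequency and sort:
  E (12.7%): difference = 1.1% <-- BEST
  T (9.1%): difference = 2.5% <-- RUNNER-UP
  A (8.2%): difference = 3.4%
  O (7.5%): difference = 4.1%
  I (7.0%): difference = 4.6%
Step 3: Most likely is 'E' (12.7%, diff 1.1%); second most likely is 'T' (9.1%, diff 2.5%).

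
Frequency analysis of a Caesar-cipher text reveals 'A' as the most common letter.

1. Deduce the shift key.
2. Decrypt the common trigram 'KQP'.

Step 1: In English, 'E' is the most frequent letter (12.7%).
Step 2: The most frequent ciphertext letter is 'A' (position 0).
Step 3: Shift = (0 - 4) mod 26 = 22.
Step 4: Decrypt 'KQP' by shifting back 22:
  K -> O
  Q -> U
  P -> T
Step 5: 'KQP' decrypts to 'OUT'.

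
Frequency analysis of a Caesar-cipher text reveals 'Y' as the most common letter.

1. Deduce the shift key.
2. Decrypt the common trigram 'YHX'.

Step 1: In English, 'E' is the most frequent letter (12.7%).
Step 2: The most frequent ciphertext letter is 'Y' (position 24).
Step 3: Shift = (24 - 4) mod 26 = 20.
Step 4: Decrypt 'YHX' by shifting back 20:
  Y -> E
  H -> N
  X -> D
Step 5: 'YHX' decrypts to 'END'.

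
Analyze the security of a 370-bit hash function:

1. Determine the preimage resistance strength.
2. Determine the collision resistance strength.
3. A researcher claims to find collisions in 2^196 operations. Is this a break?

Step 1: Preimage resistance requires brute-force of 2^370 operations.
Step 2: Collision resistance (birthday bound) = 2^(370/2) = 2^185.
Step 3: The claimed attack costs 2^196 operations.
Step 4: Since 2^196 >= 2^185, the claimed attack is no faster than the generic birthday attack, so this does not break collision resistance.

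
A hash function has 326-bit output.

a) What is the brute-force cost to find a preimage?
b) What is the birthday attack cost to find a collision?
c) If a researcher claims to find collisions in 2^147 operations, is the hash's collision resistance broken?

Step 1: Preimage resistance requires brute-force of 2^326 operations.
Step 2: Collision resistance (birthday bound) = 2^(326/2) = 2^163.
Step 3: The claimed attack costs 2^147 operations.
Step 4: Since 2^147 < 2^163, the claimed attack beats the generic birthday bound, so collision resistance is broken.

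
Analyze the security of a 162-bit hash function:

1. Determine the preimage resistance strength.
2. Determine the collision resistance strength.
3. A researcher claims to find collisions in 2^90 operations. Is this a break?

Step 1: Preimage resistance requires brute-force of 2^162 operations.
Step 2: Collision resistance (birthday bound) = 2^(162/2) = 2^81.
Step 3: The claimed attack costs 2^90 operations.
Step 4: Since 2^90 >= 2^81, the claimed attack is no faster than the generic birthday attack, so this does not break collision resistance.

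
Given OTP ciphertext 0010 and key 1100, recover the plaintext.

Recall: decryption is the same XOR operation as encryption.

Step 1: XOR ciphertext with key:
  Ciphertext: 0010
  Key:        1100
  XOR:        1110
Step 2: Plaintext = 1110 = 14 in decimal.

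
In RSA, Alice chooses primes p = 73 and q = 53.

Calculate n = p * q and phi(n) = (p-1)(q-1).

Step 1: n = p * q = 73 * 53 = 3869.
Step 2: phi(n) = (p-1)(q-1) = 72 * 52 = 3744.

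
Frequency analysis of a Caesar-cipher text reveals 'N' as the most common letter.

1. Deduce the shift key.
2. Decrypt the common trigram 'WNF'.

Step 1: In English, 'E' is the most frequent letter (12.7%).
Step 2: The most frequent ciphertext letter is 'N' (position 13).
Step 3: Shift = (13 - 4) mod 26 = 9.
Step 4: Decrypt 'WNF' by shifting back 9:
  W -> N
  N -> E
  F -> W
Step 5: 'WNF' decrypts to 'NEW'.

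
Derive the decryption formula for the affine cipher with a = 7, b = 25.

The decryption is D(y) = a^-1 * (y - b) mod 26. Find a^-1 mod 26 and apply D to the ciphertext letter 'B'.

Step 1: Find a^-1, the modular inverse of 7 mod 26.
Step 2: We need 7 * a^-1 = 1 (mod 26).
Step 3: 7 * 15 = 105 = 4 * 26 + 1, so a^-1 = 15.
Step 4: D(y) = 15(y - 25) mod 26.
Step 5: Apply to 'B' (y = 1): D(1) = 15 * (1 - 25) mod 26 = 15 * -24 mod 26 = 4 -> 'E'.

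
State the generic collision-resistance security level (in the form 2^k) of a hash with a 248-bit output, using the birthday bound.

Step 1: The birthday paradox gives collision probability ~50% after sqrt(2^n) = 2^(n/2) hashes.
Step 2: For 248-bit output: 2^(248/2) = 2^124.
Step 3: Approximately 2^124 hash computations needed.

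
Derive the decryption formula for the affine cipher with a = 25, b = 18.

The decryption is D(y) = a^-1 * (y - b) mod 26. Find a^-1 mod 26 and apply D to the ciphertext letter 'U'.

Step 1: Find a^-1, the modular inverse of 25 mod 26.
Step 2: We need 25 * a^-1 = 1 (mod 26).
Step 3: 25 * 25 = 625 = 24 * 26 + 1, so a^-1 = 25.
Step 4: D(y) = 25(y - 18) mod 26.
Step 5: Apply to 'U' (y = 20): D(20) = 25 * (20 - 18) mod 26 = 25 * 2 mod 26 = 24 -> 'Y'.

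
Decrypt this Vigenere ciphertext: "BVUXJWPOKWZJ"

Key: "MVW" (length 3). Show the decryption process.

Step 1: Key 'MVW' has length 3. Extended key: MVWMVWMVWMVW
Step 2: Decrypt each position:
  B(1) - M(12) = 15 = P
  V(21) - V(21) = 0 = A
  U(20) - W(22) = 24 = Y
  X(23) - M(12) = 11 = L
  J(9) - V(21) = 14 = O
  W(22) - W(22) = 0 = A
  P(15) - M(12) = 3 = D
  O(14) - V(21) = 19 = T
  K(10) - W(22) = 14 = O
  W(22) - M(12) = 10 = K
  Z(25) - V(21) = 4 = E
  J(9) - W(22) = 13 = N
Plaintext: PAYLOADTOKEN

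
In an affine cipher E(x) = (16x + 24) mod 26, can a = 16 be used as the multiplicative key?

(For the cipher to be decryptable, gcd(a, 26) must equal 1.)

Step 1: Compute gcd(16, 26).
Step 2: gcd(16, 26) = 2.
Since gcd = 2 != 1, 16 shares a common factor with 26, so it cannot be used.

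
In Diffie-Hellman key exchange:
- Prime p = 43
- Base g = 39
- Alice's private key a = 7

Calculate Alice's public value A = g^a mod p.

Step 1: A = g^a mod p = 39^7 mod 43.
  39^1 mod 43 = 39
  39^2 mod 43 = (39 * 39) mod 43 = 16
  39^3 mod 43 = (16 * 39) mod 43 = 22
  39^4 mod 43 = (22 * 39) mod 43 = 41
  39^5 mod 43 = (41 * 39) mod 43 = 8
  39^6 mod 43 = (8 * 39) mod 43 = 11
  39^7 mod 43 = (11 * 39) mod 43 = 42
Result: A = 42.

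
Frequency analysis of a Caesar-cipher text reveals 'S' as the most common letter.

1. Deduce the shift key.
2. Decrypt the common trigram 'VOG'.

Step 1: In English, 'E' is the most frequent letter (12.7%).
Step 2: The most frequent ciphertext letter is 'S' (position 18).
Step 3: Shift = (18 - 4) mod 26 = 14.
Step 4: Decrypt 'VOG' by shifting back 14:
  V -> H
  O -> A
  G -> S
Step 5: 'VOG' decrypts to 'HAS'.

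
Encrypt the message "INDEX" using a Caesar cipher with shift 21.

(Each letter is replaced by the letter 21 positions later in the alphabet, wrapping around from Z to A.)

Step 1: For each letter, shift forward by 21 positions (mod 26).
  I (position 8) -> position (8+21) mod 26 = 3 -> D
  N (position 13) -> position (13+21) mod 26 = 8 -> I
  D (position 3) -> position (3+21) mod 26 = 24 -> Y
  E (position 4) -> position (4+21) mod 26 = 25 -> Z
  X (position 23) -> position (23+21) mod 26 = 18 -> S
Result: DIYZS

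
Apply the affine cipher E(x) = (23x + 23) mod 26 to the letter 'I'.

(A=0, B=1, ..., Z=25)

Step 1: Convert 'I' to number: x = 8.
Step 2: E(8) = (23 * 8 + 23) mod 26 = 207 mod 26 = 25.
Step 3: Convert 25 back to letter: Z.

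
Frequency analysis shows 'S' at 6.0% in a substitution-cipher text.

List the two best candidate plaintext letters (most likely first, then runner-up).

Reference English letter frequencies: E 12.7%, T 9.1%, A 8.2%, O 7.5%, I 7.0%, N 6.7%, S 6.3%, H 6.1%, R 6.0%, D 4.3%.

Step 1: Observed frequency of 'S' is 6.0%.
Step 2: Compute distances to each reference frequency and sort:
  R (6.0%): difference = 0.0% <-- BEST
  H (6.1%): difference = 0.1% <-- RUNNER-UP
  S (6.3%): difference = 0.3%
  N (6.7%): difference = 0.7%
  I (7.0%): difference = 1.0%
Step 3: Most likely is 'R' (6.0%, diff 0.0%); second most likely is 'H' (6.1%, diff 0.1%).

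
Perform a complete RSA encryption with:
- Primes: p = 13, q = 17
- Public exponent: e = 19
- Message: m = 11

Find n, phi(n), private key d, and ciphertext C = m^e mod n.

Step 1: n = 13 * 17 = 221.
Step 2: phi(n) = (13-1)(17-1) = 12 * 16 = 192.
Step 3: Find d = 19^(-1) mod 192 = 91.
  Verify: 19 * 91 = 1729 = 1 (mod 192).
Step 4: C = 11^19 mod 221 = 158.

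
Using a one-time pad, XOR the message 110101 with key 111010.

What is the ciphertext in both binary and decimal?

Step 1: Write out the XOR operation bit by bit:
  Message: 110101
  Key:     111010
  XOR:     001111
Step 2: Convert to decimal: 001111 = 15.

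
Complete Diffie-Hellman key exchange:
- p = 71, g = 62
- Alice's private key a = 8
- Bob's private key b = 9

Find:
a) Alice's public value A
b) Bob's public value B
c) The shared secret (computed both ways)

Step 1: A = g^a mod p = 62^8 mod 71 = 60.
Step 2: B = g^b mod p = 62^9 mod 71 = 28.
Step 3: Alice computes s = B^a mod p = 28^8 mod 71 = 10.
Step 4: Bob computes s = A^b mod p = 60^9 mod 71 = 10.
Both sides agree: shared secret = 10.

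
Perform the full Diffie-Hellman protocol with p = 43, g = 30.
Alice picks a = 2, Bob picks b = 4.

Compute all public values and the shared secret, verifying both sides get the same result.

Step 1: A = g^a mod p = 30^2 mod 43 = 40.
Step 2: B = g^b mod p = 30^4 mod 43 = 9.
Step 3: Alice computes s = B^a mod p = 9^2 mod 43 = 38.
Step 4: Bob computes s = A^b mod p = 40^4 mod 43 = 38.
Both sides agree: shared secret = 38.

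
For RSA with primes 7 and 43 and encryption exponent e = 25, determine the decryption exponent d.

Step 1: n = 7 * 43 = 301.
Step 2: phi(n) = 6 * 42 = 252.
Step 3: Find d such that 25 * d = 1 (mod 252).
Step 4: d = 25^(-1) mod 252 = 121.
Verification: 25 * 121 = 3025 = 12 * 252 + 1.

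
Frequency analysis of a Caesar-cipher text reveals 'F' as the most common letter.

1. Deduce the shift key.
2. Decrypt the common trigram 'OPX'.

Step 1: In English, 'E' is the most frequent letter (12.7%).
Step 2: The most frequent ciphertext letter is 'F' (position 5).
Step 3: Shift = (5 - 4) mod 26 = 1.
Step 4: Decrypt 'OPX' by shifting back 1:
  O -> N
  P -> O
  X -> W
Step 5: 'OPX' decrypts to 'NOW'.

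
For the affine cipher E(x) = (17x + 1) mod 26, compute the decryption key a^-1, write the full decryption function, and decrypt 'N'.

Step 1: Find a^-1, the modular inverse of 17 mod 26.
Step 2: We need 17 * a^-1 = 1 (mod 26).
Step 3: 17 * 23 = 391 = 15 * 26 + 1, so a^-1 = 23.
Step 4: D(y) = 23(y - 1) mod 26.
Step 5: Apply to 'N' (y = 13): D(13) = 23 * (13 - 1) mod 26 = 23 * 12 mod 26 = 16 -> 'Q'.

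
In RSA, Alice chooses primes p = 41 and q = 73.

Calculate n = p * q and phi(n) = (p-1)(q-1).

Step 1: n = p * q = 41 * 73 = 2993.
Step 2: phi(n) = (p-1)(q-1) = 40 * 72 = 2880.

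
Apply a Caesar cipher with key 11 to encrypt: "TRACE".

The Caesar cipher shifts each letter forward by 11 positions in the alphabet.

Step 1: For each letter, shift forward by 11 positions (mod 26).
  T (position 19) -> position (19+11) mod 26 = 4 -> E
  R (position 17) -> position (17+11) mod 26 = 2 -> C
  A (position 0) -> position (0+11) mod 26 = 11 -> L
  C (position 2) -> position (2+11) mod 26 = 13 -> N
  E (position 4) -> position (4+11) mod 26 = 15 -> P
Result: ECLNP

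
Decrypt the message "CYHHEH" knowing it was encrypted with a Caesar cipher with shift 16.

Step 1: Reverse the shift by subtracting 16 from each letter position.
  C (position 2) -> position (2-16) mod 26 = 12 -> M
  Y (position 24) -> position (24-16) mod 26 = 8 -> I
  H (position 7) -> position (7-16) mod 26 = 17 -> R
  H (position 7) -> position (7-16) mod 26 = 17 -> R
  E (position 4) -> position (4-16) mod 26 = 14 -> O
  H (position 7) -> position (7-16) mod 26 = 17 -> R
Decrypted message: MIRROR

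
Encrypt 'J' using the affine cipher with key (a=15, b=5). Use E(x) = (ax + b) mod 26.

Step 1: Convert 'J' to number: x = 9.
Step 2: E(9) = (15 * 9 + 5) mod 26 = 140 mod 26 = 10.
Step 3: Convert 10 back to letter: K.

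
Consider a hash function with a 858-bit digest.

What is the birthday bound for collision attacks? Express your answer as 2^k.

Step 1: The birthday paradox gives collision probability ~50% after sqrt(2^n) = 2^(n/2) hashes.
Step 2: For 858-bit output: 2^(858/2) = 2^429.
Step 3: Approximately 2^429 hash computations needed.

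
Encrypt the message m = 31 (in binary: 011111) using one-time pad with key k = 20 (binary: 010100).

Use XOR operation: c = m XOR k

Step 1: Write out the XOR operation bit by bit:
  Message: 011111
  Key:     010100
  XOR:     001011
Step 2: Convert to decimal: 001011 = 11.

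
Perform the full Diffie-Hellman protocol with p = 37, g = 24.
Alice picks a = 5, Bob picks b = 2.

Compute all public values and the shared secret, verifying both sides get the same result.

Step 1: A = g^a mod p = 24^5 mod 37 = 2.
Step 2: B = g^b mod p = 24^2 mod 37 = 21.
Step 3: Alice computes s = B^a mod p = 21^5 mod 37 = 4.
Step 4: Bob computes s = A^b mod p = 2^2 mod 37 = 4.
Both sides agree: shared secret = 4.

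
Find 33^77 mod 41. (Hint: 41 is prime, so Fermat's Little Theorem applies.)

Step 1: Since 41 is prime, by Fermat's Little Theorem: 33^40 = 1 (mod 41).
Step 2: Reduce exponent: 77 mod 40 = 37.
Step 3: So 33^77 = 33^37 (mod 41).
Step 4: 33^37 mod 41 = 2.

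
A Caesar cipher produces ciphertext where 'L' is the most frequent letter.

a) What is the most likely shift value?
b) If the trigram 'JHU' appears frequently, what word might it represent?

Step 1: In English, 'E' is the most frequent letter (12.7%).
Step 2: The most frequent ciphertext letter is 'L' (position 11).
Step 3: Shift = (11 - 4) mod 26 = 7.
Step 4: Decrypt 'JHU' by shifting back 7:
  J -> C
  H -> A
  U -> N
Step 5: 'JHU' decrypts to 'CAN'.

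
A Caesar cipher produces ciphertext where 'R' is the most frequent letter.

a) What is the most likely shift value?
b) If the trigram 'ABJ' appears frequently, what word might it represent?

Step 1: In English, 'E' is the most frequent letter (12.7%).
Step 2: The most frequent ciphertext letter is 'R' (position 17).
Step 3: Shift = (17 - 4) mod 26 = 13.
Step 4: Decrypt 'ABJ' by shifting back 13:
  A -> N
  B -> O
  J -> W
Step 5: 'ABJ' decrypts to 'NOW'.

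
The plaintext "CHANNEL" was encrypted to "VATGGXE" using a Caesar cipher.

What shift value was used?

Step 1: Compare first letters: C (position 2) -> V (position 21).
Step 2: Shift = (21 - 2) mod 26 = 19.
The shift value is 19.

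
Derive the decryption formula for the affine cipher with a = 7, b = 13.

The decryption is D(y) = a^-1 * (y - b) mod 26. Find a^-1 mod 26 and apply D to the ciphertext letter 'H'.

Step 1: Find a^-1, the modular inverse of 7 mod 26.
Step 2: We need 7 * a^-1 = 1 (mod 26).
Step 3: 7 * 15 = 105 = 4 * 26 + 1, so a^-1 = 15.
Step 4: D(y) = 15(y - 13) mod 26.
Step 5: Apply to 'H' (y = 7): D(7) = 15 * (7 - 13) mod 26 = 15 * -6 mod 26 = 14 -> 'O'.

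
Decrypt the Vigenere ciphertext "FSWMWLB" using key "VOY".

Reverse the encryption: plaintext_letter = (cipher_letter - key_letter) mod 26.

Step 1: Extend key: VOYVOYV
Step 2: Decrypt each letter (c - k) mod 26:
  F(5) - V(21) = (5-21) mod 26 = 10 = K
  S(18) - O(14) = (18-14) mod 26 = 4 = E
  W(22) - Y(24) = (22-24) mod 26 = 24 = Y
  M(12) - V(21) = (12-21) mod 26 = 17 = R
  W(22) - O(14) = (22-14) mod 26 = 8 = I
  L(11) - Y(24) = (11-24) mod 26 = 13 = N
  B(1) - V(21) = (1-21) mod 26 = 6 = G
Plaintext: KEYRING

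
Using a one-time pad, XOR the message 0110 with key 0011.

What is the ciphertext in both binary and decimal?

Step 1: Write out the XOR operation bit by bit:
  Message: 0110
  Key:     0011
  XOR:     0101
Step 2: Convert to decimal: 0101 = 5.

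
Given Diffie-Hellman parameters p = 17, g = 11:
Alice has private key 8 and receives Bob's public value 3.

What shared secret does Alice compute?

Step 1: s = B^a mod p = 3^8 mod 17.
  3^1 mod 17 = 3
  3^2 mod 17 = (3 * 3) mod 17 = 9
  3^3 mod 17 = (9 * 3) mod 17 = 10
  3^4 mod 17 = (10 * 3) mod 17 = 13
  3^5 mod 17 = (13 * 3) mod 17 = 5
  3^6 mod 17 = (5 * 3) mod 17 = 15
  3^7 mod 17 = (15 * 3) mod 17 = 11
  3^8 mod 17 = (11 * 3) mod 17 = 16
Result: shared secret = 16.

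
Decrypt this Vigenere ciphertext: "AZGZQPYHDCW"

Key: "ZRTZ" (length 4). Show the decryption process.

Step 1: Key 'ZRTZ' has length 4. Extended key: ZRTZZRTZZRT
Step 2: Decrypt each position:
  A(0) - Z(25) = 1 = B
  Z(25) - R(17) = 8 = I
  G(6) - T(19) = 13 = N
  Z(25) - Z(25) = 0 = A
  Q(16) - Z(25) = 17 = R
  P(15) - R(17) = 24 = Y
  Y(24) - T(19) = 5 = F
  H(7) - Z(25) = 8 = I
  D(3) - Z(25) = 4 = E
  C(2) - R(17) = 11 = L
  W(22) - T(19) = 3 = D
Plaintext: BINARYFIELD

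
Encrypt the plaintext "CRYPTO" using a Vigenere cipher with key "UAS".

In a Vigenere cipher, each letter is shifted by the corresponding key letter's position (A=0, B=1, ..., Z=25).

Step 1: Repeat key to match plaintext length:
  Plaintext: CRYPTO
  Key:       UASUAS
Step 2: Encrypt each letter:
  C(2) + U(20) = (2+20) mod 26 = 22 = W
  R(17) + A(0) = (17+0) mod 26 = 17 = R
  Y(24) + S(18) = (24+18) mod 26 = 16 = Q
  P(15) + U(20) = (15+20) mod 26 = 9 = J
  T(19) + A(0) = (19+0) mod 26 = 19 = T
  O(14) + S(18) = (14+18) mod 26 = 6 = G
Ciphertext: WRQJTG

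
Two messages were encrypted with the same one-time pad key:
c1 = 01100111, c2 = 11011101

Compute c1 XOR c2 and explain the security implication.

Step 1: c1 XOR c2 = (m1 XOR k) XOR (m2 XOR k).
Step 2: By XOR associativity/commutativity: = m1 XOR m2 XOR k XOR k = m1 XOR m2.
Step 3: 01100111 XOR 11011101 = 10111010 = 186.
Step 4: The key cancels out! An attacker learns m1 XOR m2 = 186, revealing the relationship between plaintexts.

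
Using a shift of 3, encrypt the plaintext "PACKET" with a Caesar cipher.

Step 1: For each letter, shift forward by 3 positions (mod 26).
  P (position 15) -> position (15+3) mod 26 = 18 -> S
  A (position 0) -> position (0+3) mod 26 = 3 -> D
  C (position 2) -> position (2+3) mod 26 = 5 -> F
  K (position 10) -> position (10+3) mod 26 = 13 -> N
  E (position 4) -> position (4+3) mod 26 = 7 -> H
  T (position 19) -> position (19+3) mod 26 = 22 -> W
Result: SDFNHW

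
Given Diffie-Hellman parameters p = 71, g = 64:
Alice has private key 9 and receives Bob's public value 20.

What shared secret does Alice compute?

Step 1: s = B^a mod p = 20^9 mod 71.
  20^1 mod 71 = 20
  20^2 mod 71 = (20 * 20) mod 71 = 45
  20^3 mod 71 = (45 * 20) mod 71 = 48
  20^4 mod 71 = (48 * 20) mod 71 = 37
  20^5 mod 71 = (37 * 20) mod 71 = 30
  20^6 mod 71 = (30 * 20) mod 71 = 32
  20^7 mod 71 = (32 * 20) mod 71 = 1
  20^8 mod 71 = (1 * 20) mod 71 = 20
  20^9 mod 71 = (20 * 20) mod 71 = 45
Result: shared secret = 45.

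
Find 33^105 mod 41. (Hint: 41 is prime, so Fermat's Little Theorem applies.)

Step 1: Since 41 is prime, by Fermat's Little Theorem: 33^40 = 1 (mod 41).
Step 2: Reduce exponent: 105 mod 40 = 25.
Step 3: So 33^105 = 33^25 (mod 41).
Step 4: 33^25 mod 41 = 32.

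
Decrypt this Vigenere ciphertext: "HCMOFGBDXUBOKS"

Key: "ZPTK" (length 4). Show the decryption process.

Step 1: Key 'ZPTK' has length 4. Extended key: ZPTKZPTKZPTKZP
Step 2: Decrypt each position:
  H(7) - Z(25) = 8 = I
  C(2) - P(15) = 13 = N
  M(12) - T(19) = 19 = T
  O(14) - K(10) = 4 = E
  F(5) - Z(25) = 6 = G
  G(6) - P(15) = 17 = R
  B(1) - T(19) = 8 = I
  D(3) - K(10) = 19 = T
  X(23) - Z(25) = 24 = Y
  U(20) - P(15) = 5 = F
  B(1) - T(19) = 8 = I
  O(14) - K(10) = 4 = E
  K(10) - Z(25) = 11 = L
  S(18) - P(15) = 3 = D
Plaintext: INTEGRITYFIELD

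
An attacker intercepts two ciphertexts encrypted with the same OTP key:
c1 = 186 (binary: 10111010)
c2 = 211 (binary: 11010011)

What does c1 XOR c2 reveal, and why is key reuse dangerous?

Step 1: c1 XOR c2 = (m1 XOR k) XOR (m2 XOR k).
Step 2: By XOR associativity/commutativity: = m1 XOR m2 XOR k XOR k = m1 XOR m2.
Step 3: 10111010 XOR 11010011 = 01101001 = 105.
Step 4: The key cancels out! An attacker learns m1 XOR m2 = 105, revealing the relationship between plaintexts.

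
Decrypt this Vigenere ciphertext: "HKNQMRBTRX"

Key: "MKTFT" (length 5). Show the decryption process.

Step 1: Key 'MKTFT' has length 5. Extended key: MKTFTMKTFT
Step 2: Decrypt each position:
  H(7) - M(12) = 21 = V
  K(10) - K(10) = 0 = A
  N(13) - T(19) = 20 = U
  Q(16) - F(5) = 11 = L
  M(12) - T(19) = 19 = T
  R(17) - M(12) = 5 = F
  B(1) - K(10) = 17 = R
  T(19) - T(19) = 0 = A
  R(17) - F(5) = 12 = M
  X(23) - T(19) = 4 = E
Plaintext: VAULTFRAME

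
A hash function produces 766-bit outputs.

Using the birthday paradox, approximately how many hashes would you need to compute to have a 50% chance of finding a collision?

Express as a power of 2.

Step 1: The birthday paradox gives collision probability ~50% after sqrt(2^n) = 2^(n/2) hashes.
Step 2: For 766-bit output: 2^(766/2) = 2^383.
Step 3: Approximately 2^383 hash computations needed.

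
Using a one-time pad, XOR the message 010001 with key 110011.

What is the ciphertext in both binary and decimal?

Step 1: Write out the XOR operation bit by bit:
  Message: 010001
  Key:     110011
  XOR:     100010
Step 2: Convert to decimal: 100010 = 34.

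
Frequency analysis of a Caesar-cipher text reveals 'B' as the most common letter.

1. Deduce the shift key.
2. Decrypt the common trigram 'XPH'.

Step 1: In English, 'E' is the most frequent letter (12.7%).
Step 2: The most frequent ciphertext letter is 'B' (position 1).
Step 3: Shift = (1 - 4) mod 26 = 23.
Step 4: Decrypt 'XPH' by shifting back 23:
  X -> A
  P -> S
  H -> K
Step 5: 'XPH' decrypts to 'ASK'.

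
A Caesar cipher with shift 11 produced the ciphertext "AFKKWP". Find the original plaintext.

Step 1: Reverse the shift by subtracting 11 from each letter position.
  A (position 0) -> position (0-11) mod 26 = 15 -> P
  F (position 5) -> position (5-11) mod 26 = 20 -> U
  K (position 10) -> position (10-11) mod 26 = 25 -> Z
  K (position 10) -> position (10-11) mod 26 = 25 -> Z
  W (position 22) -> position (22-11) mod 26 = 11 -> L
  P (position 15) -> position (15-11) mod 26 = 4 -> E
Decrypted message: PUZZLE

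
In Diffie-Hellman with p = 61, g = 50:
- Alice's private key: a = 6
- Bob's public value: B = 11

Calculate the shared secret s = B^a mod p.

Step 1: s = B^a mod p = 11^6 mod 61.
  11^1 mod 61 = 11
  11^2 mod 61 = (11 * 11) mod 61 = 60
  11^3 mod 61 = (60 * 11) mod 61 = 50
  11^4 mod 61 = (50 * 11) mod 61 = 1
  11^5 mod 61 = (1 * 11) mod 61 = 11
  11^6 mod 61 = (11 * 11) mod 61 = 60
Result: shared secret = 60.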